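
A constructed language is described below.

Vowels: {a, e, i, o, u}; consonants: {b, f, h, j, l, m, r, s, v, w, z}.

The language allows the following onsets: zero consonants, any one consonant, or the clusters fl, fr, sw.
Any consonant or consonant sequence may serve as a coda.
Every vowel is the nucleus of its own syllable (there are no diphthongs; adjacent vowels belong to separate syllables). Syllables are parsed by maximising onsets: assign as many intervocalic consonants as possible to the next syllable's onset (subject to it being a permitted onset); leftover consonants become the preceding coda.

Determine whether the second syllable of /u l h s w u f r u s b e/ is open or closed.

open

Vowels present: u, u, u, e; each is a nucleus, giving 4 syllables.
σ1/σ2 boundary: cluster /lhsw/ — the longest permitted-onset suffix is /sw/; onset = /sw/, preceding coda = /lh/.
σ2/σ3 boundary: cluster /fr/ — /fr/ is itself a permitted onset, so the whole cluster goes right; preceding coda = ∅.
σ3/σ4 boundary: /sb/ — longest licit onset from the right is /b/, leaving /s/ as coda.
So the parse is ulh.swu.frus.be.
Syllable 2 is /swu/; it ends in its nucleus with no coda, so it is open.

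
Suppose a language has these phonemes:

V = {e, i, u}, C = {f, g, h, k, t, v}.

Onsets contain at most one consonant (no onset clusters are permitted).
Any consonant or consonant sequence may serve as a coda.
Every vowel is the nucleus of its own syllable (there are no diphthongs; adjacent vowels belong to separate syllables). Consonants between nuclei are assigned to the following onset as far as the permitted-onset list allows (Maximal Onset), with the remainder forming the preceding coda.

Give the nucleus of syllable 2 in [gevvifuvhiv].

i

Vowels present: e, i, u, i; each is a nucleus, giving 4 syllables.
The second nucleus (vowel 2 from the left) is /i/.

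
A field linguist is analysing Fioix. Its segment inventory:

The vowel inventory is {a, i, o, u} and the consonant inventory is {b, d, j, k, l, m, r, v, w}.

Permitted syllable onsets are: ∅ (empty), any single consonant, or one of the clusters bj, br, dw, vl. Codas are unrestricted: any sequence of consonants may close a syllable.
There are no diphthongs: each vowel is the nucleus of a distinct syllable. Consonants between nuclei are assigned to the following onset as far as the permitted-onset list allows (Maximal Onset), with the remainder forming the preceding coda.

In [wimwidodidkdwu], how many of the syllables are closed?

The vowels are i, i, o, i, u — 5 nuclei, so 5 syllables.
V1 /i/ – V2 /i/: /mw/ — longest licit onset from the right is /w/, leaving /m/ as coda.
V2 /i/ – V3 /o/: /d/ is a single consonant, so it becomes the next onset.
V3 /o/ – V4 /i/: just /d/ — single C goes to the following onset.
V4 /i/ – V5 /u/: /dkdw/ — longest licit onset from the right is /dw/, leaving /dk/ as coda.
Putting it together: wim.wi.do.didk.dwu.
Classifying each syllable: /wim/ (closed), /wi/ (open), /do/ (open), /didk/ (closed), /dwu/ (open).
Closed syllables: 2.

2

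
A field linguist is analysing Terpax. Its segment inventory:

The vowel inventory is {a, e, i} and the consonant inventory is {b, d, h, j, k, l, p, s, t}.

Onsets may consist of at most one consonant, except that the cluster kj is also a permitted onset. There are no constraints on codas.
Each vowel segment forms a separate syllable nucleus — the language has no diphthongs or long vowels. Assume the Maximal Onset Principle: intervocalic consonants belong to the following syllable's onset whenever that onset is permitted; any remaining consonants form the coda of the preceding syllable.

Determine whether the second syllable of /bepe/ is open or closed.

The vowels are e, e — 2 nuclei, so 2 syllables.
/e…e/ gap (V1→V2): /p/ → onset of the next syllable (single consonants are always licit onsets).
Result: be.pe.
Syllable 2 is /pe/; it ends in its nucleus with no coda, so it is open.

open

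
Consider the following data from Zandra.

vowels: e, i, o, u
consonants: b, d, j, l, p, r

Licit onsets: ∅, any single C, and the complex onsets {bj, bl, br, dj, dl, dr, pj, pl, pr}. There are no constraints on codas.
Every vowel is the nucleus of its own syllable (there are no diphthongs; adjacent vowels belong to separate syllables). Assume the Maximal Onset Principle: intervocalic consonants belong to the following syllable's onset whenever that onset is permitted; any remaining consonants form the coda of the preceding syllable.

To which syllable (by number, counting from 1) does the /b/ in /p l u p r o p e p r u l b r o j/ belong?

The vowels are u, o, e, u, o — 5 nuclei, so 5 syllables.
σ1/σ2 boundary: /pr/ — entire cluster is a permitted onset → onset /pr/, coda ∅.
σ2/σ3 boundary: /p/ → onset of the next syllable (single consonants are always licit onsets).
σ3/σ4 boundary: cluster /pr/ — /pr/ is itself a permitted onset, so the whole cluster goes right; preceding coda = ∅.
σ4/σ5 boundary: /lbr/ splits as /l/ + /br/ (/br/ is the longest suffix that is a licit onset).
Result: plu.pro.pe.prul.broj.
The /b/ is in the onset of syllable 5 (/broj/).

5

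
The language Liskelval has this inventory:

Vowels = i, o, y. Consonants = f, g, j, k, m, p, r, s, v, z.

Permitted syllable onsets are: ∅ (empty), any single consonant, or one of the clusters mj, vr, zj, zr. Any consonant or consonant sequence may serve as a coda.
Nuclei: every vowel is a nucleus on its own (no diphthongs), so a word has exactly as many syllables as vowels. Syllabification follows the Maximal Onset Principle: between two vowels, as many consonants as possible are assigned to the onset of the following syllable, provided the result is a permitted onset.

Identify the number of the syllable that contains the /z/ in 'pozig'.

Nuclei (vowels): o, i → 2 syllables.
/o…i/ gap (V1→V2): /z/ is a single consonant, so it becomes the next onset.
So the parse is po.zig.
The /z/ is in the onset of syllable 2 (/zig/).

2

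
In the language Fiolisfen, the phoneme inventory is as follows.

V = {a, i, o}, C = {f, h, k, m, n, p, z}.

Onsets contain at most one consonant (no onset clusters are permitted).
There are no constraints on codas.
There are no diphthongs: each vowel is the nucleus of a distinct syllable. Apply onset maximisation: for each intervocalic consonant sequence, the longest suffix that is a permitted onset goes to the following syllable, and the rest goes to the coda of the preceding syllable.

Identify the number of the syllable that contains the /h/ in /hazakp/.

Nuclei (vowels): a, a → 2 syllables.
σ1/σ2 boundary: /z/ → onset of the next syllable (single consonants are always licit onsets).
Result: ha.zakp.
The /h/ is in the onset of syllable 1 (/ha/).

1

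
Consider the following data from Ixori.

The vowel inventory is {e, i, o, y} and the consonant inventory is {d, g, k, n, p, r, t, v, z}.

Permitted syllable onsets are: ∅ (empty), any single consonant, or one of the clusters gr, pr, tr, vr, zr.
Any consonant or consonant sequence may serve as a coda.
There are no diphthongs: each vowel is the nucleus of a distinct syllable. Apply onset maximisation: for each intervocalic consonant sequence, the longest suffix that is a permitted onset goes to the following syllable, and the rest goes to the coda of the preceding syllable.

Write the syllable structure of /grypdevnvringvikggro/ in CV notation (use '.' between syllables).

CCVC.CVCC.CCVCC.CVCC.CCV

Vowels present: y, e, i, i, o; each is a nucleus, giving 5 syllables.
/y…e/ gap (V1→V2): /pd/ — longest licit onset from the right is /d/, leaving /p/ as coda.
/e…i/ gap (V2→V3): /vnvr/; trying suffixes from longest down, /vr/ is the first permitted one, so coda /vn/ | onset /vr/.
/i…i/ gap (V3→V4): /ngv/ splits as /ng/ + /v/ (/v/ is the longest suffix that is a licit onset).
/i…o/ gap (V4→V5): /kggr/ — longest licit onset from the right is /gr/, leaving /kg/ as coda.
Result: gryp.devn.vring.vikg.gro.
Mapping each syllable to C/V: /gryp/ → CCVC, /devn/ → CVCC, /vring/ → CCVCC, /vikg/ → CVCC, /gro/ → CCV.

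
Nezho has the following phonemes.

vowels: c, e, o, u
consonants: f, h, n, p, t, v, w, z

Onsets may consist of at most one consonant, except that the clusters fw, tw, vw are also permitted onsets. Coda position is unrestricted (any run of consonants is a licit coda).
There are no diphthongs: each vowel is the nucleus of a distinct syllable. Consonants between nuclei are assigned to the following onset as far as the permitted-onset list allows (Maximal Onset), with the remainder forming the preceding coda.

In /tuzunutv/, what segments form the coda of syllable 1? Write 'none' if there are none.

Vowels present: u, u, u; each is a nucleus, giving 3 syllables.
V1 /u/ – V2 /u/: /z/ is a single consonant, so it becomes the next onset.
V2 /u/ – V3 /u/: /n/ is a single consonant, so it becomes the next onset.
So the parse is tu.zu.nutv.
Syllable 1 is /tu/: onset /t/, nucleus /u/, coda ∅.

none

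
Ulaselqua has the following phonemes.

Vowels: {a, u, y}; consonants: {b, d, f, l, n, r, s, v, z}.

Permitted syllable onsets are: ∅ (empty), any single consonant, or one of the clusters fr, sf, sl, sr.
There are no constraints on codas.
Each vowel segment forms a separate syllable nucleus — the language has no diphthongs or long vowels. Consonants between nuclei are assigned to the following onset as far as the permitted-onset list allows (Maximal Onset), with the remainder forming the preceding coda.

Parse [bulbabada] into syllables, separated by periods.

The vowels are u, a, a, a — 4 nuclei, so 4 syllables.
/u…a/ gap (V1→V2): /lb/ splits as /l/ + /b/ (/b/ is the longest suffix that is a licit onset).
/a…a/ gap (V2→V3): /b/ → onset of the next syllable (single consonants are always licit onsets).
/a…a/ gap (V3→V4): /d/ → onset of the next syllable (single consonants are always licit onsets).

bul.ba.ba.da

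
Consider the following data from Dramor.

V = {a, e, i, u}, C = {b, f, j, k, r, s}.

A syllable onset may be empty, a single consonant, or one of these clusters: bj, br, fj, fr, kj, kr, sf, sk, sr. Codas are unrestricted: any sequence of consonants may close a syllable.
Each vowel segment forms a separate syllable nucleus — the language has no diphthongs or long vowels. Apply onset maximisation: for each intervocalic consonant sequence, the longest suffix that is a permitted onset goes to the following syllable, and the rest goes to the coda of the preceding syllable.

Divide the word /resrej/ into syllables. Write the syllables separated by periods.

Vowels present: e, e; each is a nucleus, giving 2 syllables.
Between /e/ (V1) and /e/ (V2): /sr/ — entire cluster is a permitted onset → onset /sr/, coda ∅.

re.srej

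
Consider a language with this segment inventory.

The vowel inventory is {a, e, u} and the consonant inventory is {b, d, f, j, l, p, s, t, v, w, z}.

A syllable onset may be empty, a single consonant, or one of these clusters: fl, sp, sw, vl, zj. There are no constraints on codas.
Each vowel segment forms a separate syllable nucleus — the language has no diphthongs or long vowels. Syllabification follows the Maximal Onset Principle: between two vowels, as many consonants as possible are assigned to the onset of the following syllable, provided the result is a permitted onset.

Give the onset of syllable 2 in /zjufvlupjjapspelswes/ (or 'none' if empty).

vl

The vowels are u, u, a, e, e — 5 nuclei, so 5 syllables.
Between /u/ (V1) and /u/ (V2): /fvl/ — longest licit onset from the right is /vl/, leaving /f/ as coda.
Between /u/ (V2) and /a/ (V3): /pjj/ — longest licit onset from the right is /j/, leaving /pj/ as coda.
Between /a/ (V3) and /e/ (V4): cluster /psp/ — the longest permitted-onset suffix is /sp/; onset = /sp/, preceding coda = /p/.
Between /e/ (V4) and /e/ (V5): cluster /lsw/ — the longest permitted-onset suffix is /sw/; onset = /sw/, preceding coda = /l/.
Result: zjuf.vlupj.jap.spel.swes.
Syllable 2 is /vlupj/: onset /vl/, nucleus /u/, coda /pj/.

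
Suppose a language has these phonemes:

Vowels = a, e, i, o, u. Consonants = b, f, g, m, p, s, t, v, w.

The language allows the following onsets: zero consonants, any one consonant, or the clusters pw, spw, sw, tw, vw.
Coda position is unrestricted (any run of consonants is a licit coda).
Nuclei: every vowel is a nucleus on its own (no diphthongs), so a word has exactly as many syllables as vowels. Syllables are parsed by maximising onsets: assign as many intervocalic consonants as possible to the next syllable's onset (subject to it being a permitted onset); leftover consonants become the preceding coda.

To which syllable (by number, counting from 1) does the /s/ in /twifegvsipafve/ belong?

3

Vowels present: i, e, i, a, e; each is a nucleus, giving 5 syllables.
/i…e/ gap (V1→V2): just /f/ — single C goes to the following onset.
/e…i/ gap (V2→V3): /gvs/ splits as /gv/ + /s/ (/s/ is the longest suffix that is a licit onset).
/i…a/ gap (V3→V4): /p/ is a single consonant, so it becomes the next onset.
/a…e/ gap (V4→V5): /fv/ — longest licit onset from the right is /v/, leaving /f/ as coda.
Result: twi.fegv.si.paf.ve.
The /s/ is in the onset of syllable 3 (/si/).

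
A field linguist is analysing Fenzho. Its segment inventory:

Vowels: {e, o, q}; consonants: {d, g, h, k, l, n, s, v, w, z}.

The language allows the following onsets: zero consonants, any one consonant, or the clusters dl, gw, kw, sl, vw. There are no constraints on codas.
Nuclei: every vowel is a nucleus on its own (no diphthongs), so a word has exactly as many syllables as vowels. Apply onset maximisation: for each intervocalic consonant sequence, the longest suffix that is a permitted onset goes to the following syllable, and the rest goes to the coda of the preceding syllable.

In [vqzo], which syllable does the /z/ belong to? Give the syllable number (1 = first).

2

Nuclei (vowels): q, o → 2 syllables.
σ1/σ2 boundary: just /z/ — single C goes to the following onset.
Result: vq.zo.
The /z/ is in the onset of syllable 2 (/zo/).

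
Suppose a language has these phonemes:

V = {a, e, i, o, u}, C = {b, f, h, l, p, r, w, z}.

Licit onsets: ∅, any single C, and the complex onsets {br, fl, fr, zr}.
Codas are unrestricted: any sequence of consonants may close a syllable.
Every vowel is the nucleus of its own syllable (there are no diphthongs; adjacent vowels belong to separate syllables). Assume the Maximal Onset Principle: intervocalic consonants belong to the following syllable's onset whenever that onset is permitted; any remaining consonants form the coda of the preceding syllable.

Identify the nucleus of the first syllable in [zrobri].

The vowels are o, i — 2 nuclei, so 2 syllables.
The first nucleus (vowel 1 from the left) is /o/.

o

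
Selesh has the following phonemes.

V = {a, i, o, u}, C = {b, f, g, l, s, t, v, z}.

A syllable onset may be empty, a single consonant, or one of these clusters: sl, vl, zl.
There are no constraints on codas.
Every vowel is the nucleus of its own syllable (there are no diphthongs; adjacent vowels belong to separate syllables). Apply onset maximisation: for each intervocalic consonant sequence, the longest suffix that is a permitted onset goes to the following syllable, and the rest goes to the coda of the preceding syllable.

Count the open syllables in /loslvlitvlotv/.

Nuclei (vowels): o, i, o → 3 syllables.
Between /o/ (V1) and /i/ (V2): cluster /slvl/ — the longest permitted-onset suffix is /vl/; onset = /vl/, preceding coda = /sl/.
Between /i/ (V2) and /o/ (V3): /tvl/ — longest licit onset from the right is /vl/, leaving /t/ as coda.
So the parse is losl.vlit.vlotv.
Classifying each syllable: /losl/ (closed), /vlit/ (closed), /vlotv/ (closed).
Open syllables: 0.

0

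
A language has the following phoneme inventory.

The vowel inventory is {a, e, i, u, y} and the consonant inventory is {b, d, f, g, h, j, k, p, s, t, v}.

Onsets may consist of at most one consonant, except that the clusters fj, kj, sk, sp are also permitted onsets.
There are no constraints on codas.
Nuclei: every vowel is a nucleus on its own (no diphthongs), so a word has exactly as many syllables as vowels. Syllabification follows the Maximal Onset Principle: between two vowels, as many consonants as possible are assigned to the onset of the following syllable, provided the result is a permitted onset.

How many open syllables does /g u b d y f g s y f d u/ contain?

Nuclei (vowels): u, y, y, u → 4 syllables.
Between /u/ (V1) and /y/ (V2): /bd/; trying suffixes from longest down, /d/ is the first permitted one, so coda /b/ | onset /d/.
Between /y/ (V2) and /y/ (V3): cluster /fgs/ — the longest permitted-onset suffix is /s/; onset = /s/, preceding coda = /fg/.
Between /y/ (V3) and /u/ (V4): /fd/ — longest licit onset from the right is /d/, leaving /f/ as coda.
Putting it together: gub.dyfg.syf.du.
Classifying each syllable: /gub/ (closed), /dyfg/ (closed), /syf/ (closed), /du/ (open).
Open syllables: 1.

1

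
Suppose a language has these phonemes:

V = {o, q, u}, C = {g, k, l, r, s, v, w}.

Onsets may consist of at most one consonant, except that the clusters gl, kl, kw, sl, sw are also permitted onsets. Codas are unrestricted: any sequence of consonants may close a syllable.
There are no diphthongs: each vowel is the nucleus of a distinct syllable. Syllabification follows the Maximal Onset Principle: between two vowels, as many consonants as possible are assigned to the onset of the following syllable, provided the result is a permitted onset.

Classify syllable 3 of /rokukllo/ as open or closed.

open

Vowels present: o, u, o; each is a nucleus, giving 3 syllables.
V1 /o/ – V2 /u/: /k/ is a single consonant, so it becomes the next onset.
V2 /u/ – V3 /o/: /kll/ — longest licit onset from the right is /l/, leaving /kl/ as coda.
Putting it together: ro.kukl.lo.
Syllable 3 is /lo/; it ends in its nucleus with no coda, so it is open.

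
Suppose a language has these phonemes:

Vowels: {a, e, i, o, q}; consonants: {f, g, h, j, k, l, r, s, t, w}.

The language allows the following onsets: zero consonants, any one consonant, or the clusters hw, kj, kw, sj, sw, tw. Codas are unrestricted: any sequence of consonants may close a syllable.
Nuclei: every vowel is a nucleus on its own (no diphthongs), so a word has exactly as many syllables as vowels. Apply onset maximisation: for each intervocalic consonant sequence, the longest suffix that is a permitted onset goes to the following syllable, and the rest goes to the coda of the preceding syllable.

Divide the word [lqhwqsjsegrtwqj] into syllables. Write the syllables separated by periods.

The vowels are q, q, e, q — 4 nuclei, so 4 syllables.
/q…q/ gap (V1→V2): cluster /hw/ — /hw/ is itself a permitted onset, so the whole cluster goes right; preceding coda = ∅.
/q…e/ gap (V2→V3): /sjs/ splits as /sj/ + /s/ (/s/ is the longest suffix that is a licit onset).
/e…q/ gap (V3→V4): /grtw/; trying suffixes from longest down, /tw/ is the first permitted one, so coda /gr/ | onset /tw/.

lq.hwqsj.segr.twqj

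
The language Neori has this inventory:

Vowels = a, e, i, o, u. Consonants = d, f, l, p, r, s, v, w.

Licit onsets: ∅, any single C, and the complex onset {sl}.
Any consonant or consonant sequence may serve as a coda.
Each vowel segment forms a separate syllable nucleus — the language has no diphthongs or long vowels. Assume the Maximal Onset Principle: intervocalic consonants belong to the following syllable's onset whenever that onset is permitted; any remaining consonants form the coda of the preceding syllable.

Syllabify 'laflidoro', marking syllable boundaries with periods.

The vowels are a, i, o, o — 4 nuclei, so 4 syllables.
/a…i/ gap (V1→V2): /fl/; trying suffixes from longest down, /l/ is the first permitted one, so coda /f/ | onset /l/.
/i…o/ gap (V2→V3): /d/ → onset of the next syllable (single consonants are always licit onsets).
/o…o/ gap (V3→V4): /r/ → onset of the next syllable (single consonants are always licit onsets).

laf.li.do.ro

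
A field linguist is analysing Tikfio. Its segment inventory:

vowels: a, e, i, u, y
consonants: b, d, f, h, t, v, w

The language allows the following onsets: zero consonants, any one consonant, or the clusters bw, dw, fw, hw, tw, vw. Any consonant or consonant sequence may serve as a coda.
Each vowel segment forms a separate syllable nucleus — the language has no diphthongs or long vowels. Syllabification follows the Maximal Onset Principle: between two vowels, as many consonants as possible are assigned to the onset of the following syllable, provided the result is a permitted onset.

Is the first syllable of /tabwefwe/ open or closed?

open

Nuclei (vowels): a, e, e → 3 syllables.
V1 /a/ – V2 /e/: /bw/ is a licit onset in full, so it all attaches to the next syllable.
V2 /e/ – V3 /e/: /fw/ — entire cluster is a permitted onset → onset /fw/, coda ∅.
Syllabification: ta.bwe.fwe.
Syllable 1 is /ta/; it ends in its nucleus with no coda, so it is open.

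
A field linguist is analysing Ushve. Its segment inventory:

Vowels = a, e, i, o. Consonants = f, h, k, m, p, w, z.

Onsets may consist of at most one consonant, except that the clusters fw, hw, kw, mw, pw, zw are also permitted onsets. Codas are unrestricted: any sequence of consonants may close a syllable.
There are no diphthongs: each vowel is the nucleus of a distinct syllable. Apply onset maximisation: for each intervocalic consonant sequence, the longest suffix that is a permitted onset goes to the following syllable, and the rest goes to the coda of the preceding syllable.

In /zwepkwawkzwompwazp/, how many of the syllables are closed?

Nuclei (vowels): e, a, o, a → 4 syllables.
Between /e/ (V1) and /a/ (V2): cluster /pkw/ — the longest permitted-onset suffix is /kw/; onset = /kw/, preceding coda = /p/.
Between /a/ (V2) and /o/ (V3): /wkzw/ — longest licit onset from the right is /zw/, leaving /wk/ as coda.
Between /o/ (V3) and /a/ (V4): /mpw/ splits as /m/ + /pw/ (/pw/ is the longest suffix that is a licit onset).
Result: zwep.kwawk.zwom.pwazp.
Classifying each syllable: /zwep/ (closed), /kwawk/ (closed), /zwom/ (closed), /pwazp/ (closed).
Closed syllables: 4.

4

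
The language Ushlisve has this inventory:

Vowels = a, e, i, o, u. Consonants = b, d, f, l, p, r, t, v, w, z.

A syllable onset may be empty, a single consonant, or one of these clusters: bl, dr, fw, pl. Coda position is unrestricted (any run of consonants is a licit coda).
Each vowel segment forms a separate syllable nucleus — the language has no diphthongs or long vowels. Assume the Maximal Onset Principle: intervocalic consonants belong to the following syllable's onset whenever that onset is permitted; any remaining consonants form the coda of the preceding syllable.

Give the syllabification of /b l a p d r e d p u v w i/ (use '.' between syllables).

Nuclei (vowels): a, e, u, i → 4 syllables.
V1 /a/ – V2 /e/: /pdr/ — longest licit onset from the right is /dr/, leaving /p/ as coda.
V2 /e/ – V3 /u/: /dp/ — longest licit onset from the right is /p/, leaving /d/ as coda.
V3 /u/ – V4 /i/: cluster /vw/ — the longest permitted-onset suffix is /w/; onset = /w/, preceding coda = /v/.

blap.dred.puv.wi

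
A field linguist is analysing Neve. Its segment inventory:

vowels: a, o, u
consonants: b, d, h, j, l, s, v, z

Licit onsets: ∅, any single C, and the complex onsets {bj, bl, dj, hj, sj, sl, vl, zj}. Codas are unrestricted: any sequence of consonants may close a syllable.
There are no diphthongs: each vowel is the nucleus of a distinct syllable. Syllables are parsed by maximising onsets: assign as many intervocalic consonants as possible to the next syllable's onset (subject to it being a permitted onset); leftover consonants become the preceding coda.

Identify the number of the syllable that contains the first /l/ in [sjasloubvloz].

2

Nuclei (vowels): a, o, u, o → 4 syllables.
σ1/σ2 boundary: /sl/ — entire cluster is a permitted onset → onset /sl/, coda ∅.
σ2/σ3 boundary: no consonants, so the boundary falls immediately after /o/.
σ3/σ4 boundary: cluster /bvl/ — the longest permitted-onset suffix is /vl/; onset = /vl/, preceding coda = /b/.
Result: sja.slo.ub.vloz.
The first /l/ is in the onset of syllable 2 (/slo/).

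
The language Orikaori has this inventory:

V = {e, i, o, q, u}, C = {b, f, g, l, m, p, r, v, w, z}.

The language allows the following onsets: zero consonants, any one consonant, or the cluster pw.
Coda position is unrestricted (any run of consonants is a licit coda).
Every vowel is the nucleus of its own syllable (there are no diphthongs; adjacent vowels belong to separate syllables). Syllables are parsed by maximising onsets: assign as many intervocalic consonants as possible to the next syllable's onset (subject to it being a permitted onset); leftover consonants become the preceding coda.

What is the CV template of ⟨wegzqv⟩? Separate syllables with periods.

Nuclei (vowels): e, q → 2 syllables.
V1 /e/ – V2 /q/: /gz/ — longest licit onset from the right is /z/, leaving /g/ as coda.
Syllabification: weg.zqv.
Mapping each syllable to C/V: /weg/ → CVC, /zqv/ → CVC.

CVC.CVC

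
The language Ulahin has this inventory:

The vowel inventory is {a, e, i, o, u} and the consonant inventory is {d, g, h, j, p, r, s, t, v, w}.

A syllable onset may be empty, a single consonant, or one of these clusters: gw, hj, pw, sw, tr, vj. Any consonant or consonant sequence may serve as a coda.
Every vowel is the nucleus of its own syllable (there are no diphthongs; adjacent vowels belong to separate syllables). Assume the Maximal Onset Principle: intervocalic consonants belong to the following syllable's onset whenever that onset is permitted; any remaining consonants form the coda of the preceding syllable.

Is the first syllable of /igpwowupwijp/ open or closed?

closed

The vowels are i, o, u, i — 4 nuclei, so 4 syllables.
V1 /i/ – V2 /o/: cluster /gpw/ — the longest permitted-onset suffix is /pw/; onset = /pw/, preceding coda = /g/.
V2 /o/ – V3 /u/: just /w/ — single C goes to the following onset.
V3 /u/ – V4 /i/: /pw/ — entire cluster is a permitted onset → onset /pw/, coda ∅.
Syllabification: ig.pwo.wu.pwijp.
Syllable 1 is /ig/ with coda /g/, so it is closed.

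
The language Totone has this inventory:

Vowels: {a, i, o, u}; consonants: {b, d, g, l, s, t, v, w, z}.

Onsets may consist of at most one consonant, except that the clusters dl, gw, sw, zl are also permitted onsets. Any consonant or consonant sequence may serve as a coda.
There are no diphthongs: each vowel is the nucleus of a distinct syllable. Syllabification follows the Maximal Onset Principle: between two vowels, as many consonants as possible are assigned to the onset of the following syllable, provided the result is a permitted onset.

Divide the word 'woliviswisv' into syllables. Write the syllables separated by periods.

wo.li.vi.swisv

Vowels present: o, i, i, i; each is a nucleus, giving 4 syllables.
σ1/σ2 boundary: /l/ is a single consonant, so it becomes the next onset.
σ2/σ3 boundary: /v/ is a single consonant, so it becomes the next onset.
σ3/σ4 boundary: cluster /sw/ — /sw/ is itself a permitted onset, so the whole cluster goes right; preceding coda = ∅.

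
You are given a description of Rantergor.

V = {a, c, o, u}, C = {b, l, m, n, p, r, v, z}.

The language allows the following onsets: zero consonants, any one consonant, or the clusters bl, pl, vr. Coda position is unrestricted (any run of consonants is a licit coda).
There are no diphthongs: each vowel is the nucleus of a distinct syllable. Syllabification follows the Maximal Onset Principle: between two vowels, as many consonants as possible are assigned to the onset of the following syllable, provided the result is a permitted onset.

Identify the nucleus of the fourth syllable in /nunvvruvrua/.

The vowels are u, u, u, a — 4 nuclei, so 4 syllables.
The fourth nucleus (vowel 4 from the left) is /a/.

a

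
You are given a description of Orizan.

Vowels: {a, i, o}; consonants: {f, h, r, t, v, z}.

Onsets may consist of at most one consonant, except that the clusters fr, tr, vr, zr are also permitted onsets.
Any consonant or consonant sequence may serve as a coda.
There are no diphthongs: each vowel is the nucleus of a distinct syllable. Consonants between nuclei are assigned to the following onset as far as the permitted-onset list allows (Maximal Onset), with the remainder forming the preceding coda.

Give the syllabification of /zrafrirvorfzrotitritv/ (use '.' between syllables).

zra.frir.vorf.zro.ti.tritv

The vowels are a, i, o, o, i, i — 6 nuclei, so 6 syllables.
Between /a/ (V1) and /i/ (V2): /fr/ — entire cluster is a permitted onset → onset /fr/, coda ∅.
Between /i/ (V2) and /o/ (V3): cluster /rv/ — the longest permitted-onset suffix is /v/; onset = /v/, preceding coda = /r/.
Between /o/ (V3) and /o/ (V4): /rfzr/; trying suffixes from longest down, /zr/ is the first permitted one, so coda /rf/ | onset /zr/.
Between /o/ (V4) and /i/ (V5): /t/ → onset of the next syllable (single consonants are always licit onsets).
Between /i/ (V5) and /i/ (V6): /tr/ is a licit onset in full, so it all attaches to the next syllable.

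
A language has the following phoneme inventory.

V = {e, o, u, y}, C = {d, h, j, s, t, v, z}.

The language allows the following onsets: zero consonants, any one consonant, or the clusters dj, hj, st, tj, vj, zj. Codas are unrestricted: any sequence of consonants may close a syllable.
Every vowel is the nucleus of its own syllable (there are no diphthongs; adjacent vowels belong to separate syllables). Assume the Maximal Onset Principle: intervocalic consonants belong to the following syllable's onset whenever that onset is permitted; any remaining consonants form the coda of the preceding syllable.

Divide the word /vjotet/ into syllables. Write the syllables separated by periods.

Nuclei (vowels): o, e → 2 syllables.
σ1/σ2 boundary: just /t/ — single C goes to the following onset.

vjo.tet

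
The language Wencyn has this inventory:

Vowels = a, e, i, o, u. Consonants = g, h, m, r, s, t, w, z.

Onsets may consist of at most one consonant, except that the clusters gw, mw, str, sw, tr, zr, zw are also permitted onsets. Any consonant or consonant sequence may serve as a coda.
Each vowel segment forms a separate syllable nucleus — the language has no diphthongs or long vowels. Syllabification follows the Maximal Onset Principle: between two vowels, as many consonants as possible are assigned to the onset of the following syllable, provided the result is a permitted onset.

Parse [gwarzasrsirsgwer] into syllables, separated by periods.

The vowels are a, a, i, e — 4 nuclei, so 4 syllables.
σ1/σ2 boundary: /rz/; trying suffixes from longest down, /z/ is the first permitted one, so coda /r/ | onset /z/.
σ2/σ3 boundary: cluster /srs/ — the longest permitted-onset suffix is /s/; onset = /s/, preceding coda = /sr/.
σ3/σ4 boundary: /rsgw/; trying suffixes from longest down, /gw/ is the first permitted one, so coda /rs/ | onset /gw/.

gwar.zasr.sirs.gwer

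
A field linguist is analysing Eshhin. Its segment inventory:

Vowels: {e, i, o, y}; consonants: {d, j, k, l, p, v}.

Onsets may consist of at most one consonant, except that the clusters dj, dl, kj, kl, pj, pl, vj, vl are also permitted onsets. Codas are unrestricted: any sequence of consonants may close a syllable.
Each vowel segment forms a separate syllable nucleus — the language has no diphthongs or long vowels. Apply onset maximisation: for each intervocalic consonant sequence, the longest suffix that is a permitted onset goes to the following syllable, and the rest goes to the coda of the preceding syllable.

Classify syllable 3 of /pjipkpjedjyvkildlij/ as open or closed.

closed

Vowels present: i, e, y, i, i; each is a nucleus, giving 5 syllables.
V1 /i/ – V2 /e/: /pkpj/ — longest licit onset from the right is /pj/, leaving /pk/ as coda.
V2 /e/ – V3 /y/: cluster /dj/ — /dj/ is itself a permitted onset, so the whole cluster goes right; preceding coda = ∅.
V3 /y/ – V4 /i/: /vk/; trying suffixes from longest down, /k/ is the first permitted one, so coda /v/ | onset /k/.
V4 /i/ – V5 /i/: /ldl/ — longest licit onset from the right is /dl/, leaving /l/ as coda.
Syllabification: pjipk.pje.djyv.kil.dlij.
Syllable 3 is /djyv/ with coda /v/, so it is closed.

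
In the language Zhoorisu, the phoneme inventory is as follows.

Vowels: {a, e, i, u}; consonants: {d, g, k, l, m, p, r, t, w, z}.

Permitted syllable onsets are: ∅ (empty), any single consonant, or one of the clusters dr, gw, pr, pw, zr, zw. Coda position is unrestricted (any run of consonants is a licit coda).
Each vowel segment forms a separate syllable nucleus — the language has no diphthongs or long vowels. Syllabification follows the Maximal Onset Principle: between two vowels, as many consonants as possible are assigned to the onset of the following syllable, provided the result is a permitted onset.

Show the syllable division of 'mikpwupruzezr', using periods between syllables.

mik.pwu.pru.zezr

The vowels are i, u, u, e — 4 nuclei, so 4 syllables.
/i…u/ gap (V1→V2): /kpw/ splits as /k/ + /pw/ (/pw/ is the longest suffix that is a licit onset).
/u…u/ gap (V2→V3): /pr/ — entire cluster is a permitted onset → onset /pr/, coda ∅.
/u…e/ gap (V3→V4): just /z/ — single C goes to the following onset.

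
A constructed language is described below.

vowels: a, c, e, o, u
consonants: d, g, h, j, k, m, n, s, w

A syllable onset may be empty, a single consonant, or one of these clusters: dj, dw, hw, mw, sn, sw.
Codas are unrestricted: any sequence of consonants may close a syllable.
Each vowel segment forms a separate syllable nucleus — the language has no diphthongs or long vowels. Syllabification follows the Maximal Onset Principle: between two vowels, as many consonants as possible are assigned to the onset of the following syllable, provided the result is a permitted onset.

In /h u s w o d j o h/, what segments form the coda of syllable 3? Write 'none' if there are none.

Vowels present: u, o, o; each is a nucleus, giving 3 syllables.
/u…o/ gap (V1→V2): /sw/ — entire cluster is a permitted onset → onset /sw/, coda ∅.
/o…o/ gap (V2→V3): cluster /dj/ — /dj/ is itself a permitted onset, so the whole cluster goes right; preceding coda = ∅.
So the parse is hu.swo.djoh.
Syllable 3 is /djoh/: onset /dj/, nucleus /o/, coda /h/.

h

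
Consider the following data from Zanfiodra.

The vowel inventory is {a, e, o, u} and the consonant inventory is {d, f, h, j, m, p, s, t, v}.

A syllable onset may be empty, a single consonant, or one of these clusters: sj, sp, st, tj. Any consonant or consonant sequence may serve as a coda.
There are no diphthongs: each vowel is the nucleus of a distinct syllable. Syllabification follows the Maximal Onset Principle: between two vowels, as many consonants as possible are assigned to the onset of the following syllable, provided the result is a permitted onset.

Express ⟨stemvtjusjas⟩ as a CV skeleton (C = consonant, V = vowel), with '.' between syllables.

Vowels present: e, u, a; each is a nucleus, giving 3 syllables.
Between /e/ (V1) and /u/ (V2): /mvtj/ splits as /mv/ + /tj/ (/tj/ is the longest suffix that is a licit onset).
Between /u/ (V2) and /a/ (V3): cluster /sj/ — /sj/ is itself a permitted onset, so the whole cluster goes right; preceding coda = ∅.
So the parse is stemv.tju.sjas.
Mapping each syllable to C/V: /stemv/ → CCVCC, /tju/ → CCV, /sjas/ → CCVC.

CCVCC.CCV.CCVC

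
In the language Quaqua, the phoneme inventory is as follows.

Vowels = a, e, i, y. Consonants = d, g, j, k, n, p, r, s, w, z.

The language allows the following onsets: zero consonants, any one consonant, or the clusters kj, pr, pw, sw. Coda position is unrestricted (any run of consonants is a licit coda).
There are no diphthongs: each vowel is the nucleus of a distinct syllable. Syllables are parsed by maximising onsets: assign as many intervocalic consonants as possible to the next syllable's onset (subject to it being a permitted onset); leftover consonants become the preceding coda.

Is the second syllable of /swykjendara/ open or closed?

The vowels are y, e, a, a — 4 nuclei, so 4 syllables.
Between /y/ (V1) and /e/ (V2): cluster /kj/ — /kj/ is itself a permitted onset, so the whole cluster goes right; preceding coda = ∅.
Between /e/ (V2) and /a/ (V3): cluster /nd/ — the longest permitted-onset suffix is /d/; onset = /d/, preceding coda = /n/.
Between /a/ (V3) and /a/ (V4): /r/ → onset of the next syllable (single consonants are always licit onsets).
Result: swy.kjen.da.ra.
Syllable 2 is /kjen/ with coda /n/, so it is closed.

closed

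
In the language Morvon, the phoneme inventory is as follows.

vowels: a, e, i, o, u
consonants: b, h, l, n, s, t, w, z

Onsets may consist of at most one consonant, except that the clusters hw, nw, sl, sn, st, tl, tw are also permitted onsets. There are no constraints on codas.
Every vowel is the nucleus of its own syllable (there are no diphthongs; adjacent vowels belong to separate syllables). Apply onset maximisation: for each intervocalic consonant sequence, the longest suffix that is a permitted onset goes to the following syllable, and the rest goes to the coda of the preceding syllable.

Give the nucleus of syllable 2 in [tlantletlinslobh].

e

The vowels are a, e, i, o — 4 nuclei, so 4 syllables.
The second nucleus (vowel 2 from the left) is /e/.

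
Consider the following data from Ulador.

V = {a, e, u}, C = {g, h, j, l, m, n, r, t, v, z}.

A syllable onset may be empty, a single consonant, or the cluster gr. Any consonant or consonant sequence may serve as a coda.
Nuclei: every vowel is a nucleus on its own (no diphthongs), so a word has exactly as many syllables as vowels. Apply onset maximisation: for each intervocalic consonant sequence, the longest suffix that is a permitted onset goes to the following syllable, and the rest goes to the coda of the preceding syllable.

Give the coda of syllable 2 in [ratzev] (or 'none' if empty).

v

Nuclei (vowels): a, e → 2 syllables.
/a…e/ gap (V1→V2): cluster /tz/ — the longest permitted-onset suffix is /z/; onset = /z/, preceding coda = /t/.
Syllabification: rat.zev.
Syllable 2 is /zev/: onset /z/, nucleus /e/, coda /v/.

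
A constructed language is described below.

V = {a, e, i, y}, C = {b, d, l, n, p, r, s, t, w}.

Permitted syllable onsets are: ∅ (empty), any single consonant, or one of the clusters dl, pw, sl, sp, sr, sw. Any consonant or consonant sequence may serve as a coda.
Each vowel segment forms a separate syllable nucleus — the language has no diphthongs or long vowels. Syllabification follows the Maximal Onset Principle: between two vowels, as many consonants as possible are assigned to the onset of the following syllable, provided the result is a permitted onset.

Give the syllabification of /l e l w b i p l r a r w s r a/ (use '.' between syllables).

The vowels are e, i, a, a — 4 nuclei, so 4 syllables.
σ1/σ2 boundary: cluster /lwb/ — the longest permitted-onset suffix is /b/; onset = /b/, preceding coda = /lw/.
σ2/σ3 boundary: /plr/ splits as /pl/ + /r/ (/r/ is the longest suffix that is a licit onset).
σ3/σ4 boundary: /rwsr/ — longest licit onset from the right is /sr/, leaving /rw/ as coda.

lelw.bipl.rarw.sra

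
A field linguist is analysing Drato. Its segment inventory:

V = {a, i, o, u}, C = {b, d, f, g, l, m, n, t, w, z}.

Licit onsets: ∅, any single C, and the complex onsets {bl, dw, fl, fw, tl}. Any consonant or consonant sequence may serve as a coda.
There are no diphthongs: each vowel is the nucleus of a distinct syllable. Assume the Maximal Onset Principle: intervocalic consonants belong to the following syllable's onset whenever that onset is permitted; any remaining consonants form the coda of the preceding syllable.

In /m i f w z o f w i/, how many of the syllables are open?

2

Vowels present: i, o, i; each is a nucleus, giving 3 syllables.
σ1/σ2 boundary: cluster /fwz/ — the longest permitted-onset suffix is /z/; onset = /z/, preceding coda = /fw/.
σ2/σ3 boundary: cluster /fw/ — /fw/ is itself a permitted onset, so the whole cluster goes right; preceding coda = ∅.
Putting it together: mifw.zo.fwi.
Classifying each syllable: /mifw/ (closed), /zo/ (open), /fwi/ (open).
Open syllables: 2.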